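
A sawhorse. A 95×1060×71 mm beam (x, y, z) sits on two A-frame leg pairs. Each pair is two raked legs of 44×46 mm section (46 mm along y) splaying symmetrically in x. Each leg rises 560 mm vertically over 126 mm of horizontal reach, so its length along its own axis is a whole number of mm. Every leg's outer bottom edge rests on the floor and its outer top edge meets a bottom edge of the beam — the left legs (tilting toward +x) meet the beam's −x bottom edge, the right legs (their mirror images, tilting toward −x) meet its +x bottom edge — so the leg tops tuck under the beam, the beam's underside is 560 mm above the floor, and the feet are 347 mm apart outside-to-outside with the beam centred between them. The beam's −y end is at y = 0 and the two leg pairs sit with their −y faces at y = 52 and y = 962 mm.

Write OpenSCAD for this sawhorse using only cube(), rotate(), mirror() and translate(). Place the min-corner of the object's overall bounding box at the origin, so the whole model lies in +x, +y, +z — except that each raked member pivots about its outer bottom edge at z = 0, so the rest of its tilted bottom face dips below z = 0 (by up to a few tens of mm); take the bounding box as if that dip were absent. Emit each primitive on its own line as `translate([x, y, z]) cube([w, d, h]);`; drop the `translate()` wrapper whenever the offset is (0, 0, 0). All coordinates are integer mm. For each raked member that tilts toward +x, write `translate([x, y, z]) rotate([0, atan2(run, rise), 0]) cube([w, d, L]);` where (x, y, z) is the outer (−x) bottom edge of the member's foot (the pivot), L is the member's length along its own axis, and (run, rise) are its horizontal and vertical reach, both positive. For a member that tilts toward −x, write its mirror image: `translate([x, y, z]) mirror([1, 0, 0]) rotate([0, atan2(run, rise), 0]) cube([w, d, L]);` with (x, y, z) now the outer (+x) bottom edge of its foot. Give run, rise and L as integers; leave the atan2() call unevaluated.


translate([126, 0, 560]) cube([95, 1060, 71]);
translate([0, 52, 0]) rotate([0, atan2(126, 560), 0]) cube([44, 46, 574]);
translate([347, 52, 0]) mirror([1, 0, 0]) rotate([0, atan2(126, 560), 0]) cube([44, 46, 574]);
translate([0, 962, 0]) rotate([0, atan2(126, 560), 0]) cube([44, 46, 574]);
translate([347, 962, 0]) mirror([1, 0, 0]) rotate([0, atan2(126, 560), 0]) cube([44, 46, 574]);


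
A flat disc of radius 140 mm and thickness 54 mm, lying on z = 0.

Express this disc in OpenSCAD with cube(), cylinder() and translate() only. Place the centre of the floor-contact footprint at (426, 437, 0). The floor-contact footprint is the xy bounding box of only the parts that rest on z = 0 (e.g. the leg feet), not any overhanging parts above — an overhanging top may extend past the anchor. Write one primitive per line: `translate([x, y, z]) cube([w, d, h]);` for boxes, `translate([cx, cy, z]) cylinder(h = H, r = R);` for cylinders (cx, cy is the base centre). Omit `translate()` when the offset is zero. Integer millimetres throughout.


translate([426, 437, 0]) cylinder(h = 54, r = 140);


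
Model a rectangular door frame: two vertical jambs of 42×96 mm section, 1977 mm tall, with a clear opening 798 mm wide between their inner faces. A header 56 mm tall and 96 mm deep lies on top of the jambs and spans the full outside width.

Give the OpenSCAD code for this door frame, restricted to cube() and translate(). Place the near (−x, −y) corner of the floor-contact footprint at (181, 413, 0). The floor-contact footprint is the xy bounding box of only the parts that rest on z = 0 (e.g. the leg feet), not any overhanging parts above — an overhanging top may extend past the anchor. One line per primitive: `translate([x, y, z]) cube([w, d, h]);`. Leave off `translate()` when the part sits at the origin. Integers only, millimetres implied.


translate([181, 413, 0]) cube([42, 96, 1977]);
translate([1021, 413, 0]) cube([42, 96, 1977]);
translate([181, 413, 1977]) cube([882, 96, 56]);


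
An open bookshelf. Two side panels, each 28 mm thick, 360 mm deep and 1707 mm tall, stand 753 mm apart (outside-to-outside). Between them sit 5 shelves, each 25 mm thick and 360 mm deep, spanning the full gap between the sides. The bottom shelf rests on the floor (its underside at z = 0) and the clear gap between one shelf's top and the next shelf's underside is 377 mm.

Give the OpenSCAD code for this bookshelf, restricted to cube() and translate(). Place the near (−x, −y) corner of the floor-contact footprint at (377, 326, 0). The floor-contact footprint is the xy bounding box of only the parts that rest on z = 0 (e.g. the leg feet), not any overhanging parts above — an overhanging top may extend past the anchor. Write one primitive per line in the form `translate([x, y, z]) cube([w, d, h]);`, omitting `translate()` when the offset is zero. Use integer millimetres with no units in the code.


translate([377, 326, 0]) cube([28, 360, 1707]);
translate([1102, 326, 0]) cube([28, 360, 1707]);
translate([405, 326, 0]) cube([697, 360, 25]);
translate([405, 326, 402]) cube([697, 360, 25]);
translate([405, 326, 804]) cube([697, 360, 25]);
translate([405, 326, 1206]) cube([697, 360, 25]);
translate([405, 326, 1608]) cube([697, 360, 25]);


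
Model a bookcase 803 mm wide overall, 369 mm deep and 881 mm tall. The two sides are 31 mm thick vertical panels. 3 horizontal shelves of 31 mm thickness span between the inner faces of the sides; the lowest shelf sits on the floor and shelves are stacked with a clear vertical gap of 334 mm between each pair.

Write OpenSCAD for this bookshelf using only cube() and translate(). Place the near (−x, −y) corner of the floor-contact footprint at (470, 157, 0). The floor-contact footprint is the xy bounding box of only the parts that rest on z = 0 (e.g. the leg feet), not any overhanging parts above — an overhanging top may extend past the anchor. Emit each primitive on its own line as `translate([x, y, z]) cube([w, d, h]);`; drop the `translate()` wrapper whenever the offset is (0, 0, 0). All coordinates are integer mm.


translate([470, 157, 0]) cube([31, 369, 881]);
translate([1242, 157, 0]) cube([31, 369, 881]);
translate([501, 157, 0]) cube([741, 369, 31]);
translate([501, 157, 365]) cube([741, 369, 31]);
translate([501, 157, 730]) cube([741, 369, 31]);


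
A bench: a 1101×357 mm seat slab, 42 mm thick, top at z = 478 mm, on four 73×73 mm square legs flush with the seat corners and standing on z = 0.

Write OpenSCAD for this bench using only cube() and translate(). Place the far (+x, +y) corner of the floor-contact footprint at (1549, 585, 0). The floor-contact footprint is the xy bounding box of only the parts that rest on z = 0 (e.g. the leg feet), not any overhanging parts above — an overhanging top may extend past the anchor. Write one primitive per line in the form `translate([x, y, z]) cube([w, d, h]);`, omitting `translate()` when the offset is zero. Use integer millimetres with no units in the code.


// leg_h = 478 − 42 = 436
translate([448, 228, 436]) cube([1101, 357, 42]);
translate([448, 228, 0]) cube([73, 73, 436]);
translate([448, 512, 0]) cube([73, 73, 436]);
translate([1476, 228, 0]) cube([73, 73, 436]);
translate([1476, 512, 0]) cube([73, 73, 436]);


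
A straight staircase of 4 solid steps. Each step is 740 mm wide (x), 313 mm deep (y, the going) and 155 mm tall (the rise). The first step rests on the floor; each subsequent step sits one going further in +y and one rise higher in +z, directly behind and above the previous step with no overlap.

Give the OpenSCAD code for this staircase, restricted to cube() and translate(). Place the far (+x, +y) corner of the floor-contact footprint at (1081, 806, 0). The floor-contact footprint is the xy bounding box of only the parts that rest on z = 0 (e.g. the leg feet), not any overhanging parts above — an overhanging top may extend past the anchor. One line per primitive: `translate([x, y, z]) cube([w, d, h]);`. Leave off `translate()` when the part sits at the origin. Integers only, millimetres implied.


translate([341, 493, 0]) cube([740, 313, 155]);
translate([341, 806, 155]) cube([740, 313, 155]);
translate([341, 1119, 310]) cube([740, 313, 155]);
translate([341, 1432, 465]) cube([740, 313, 155]);


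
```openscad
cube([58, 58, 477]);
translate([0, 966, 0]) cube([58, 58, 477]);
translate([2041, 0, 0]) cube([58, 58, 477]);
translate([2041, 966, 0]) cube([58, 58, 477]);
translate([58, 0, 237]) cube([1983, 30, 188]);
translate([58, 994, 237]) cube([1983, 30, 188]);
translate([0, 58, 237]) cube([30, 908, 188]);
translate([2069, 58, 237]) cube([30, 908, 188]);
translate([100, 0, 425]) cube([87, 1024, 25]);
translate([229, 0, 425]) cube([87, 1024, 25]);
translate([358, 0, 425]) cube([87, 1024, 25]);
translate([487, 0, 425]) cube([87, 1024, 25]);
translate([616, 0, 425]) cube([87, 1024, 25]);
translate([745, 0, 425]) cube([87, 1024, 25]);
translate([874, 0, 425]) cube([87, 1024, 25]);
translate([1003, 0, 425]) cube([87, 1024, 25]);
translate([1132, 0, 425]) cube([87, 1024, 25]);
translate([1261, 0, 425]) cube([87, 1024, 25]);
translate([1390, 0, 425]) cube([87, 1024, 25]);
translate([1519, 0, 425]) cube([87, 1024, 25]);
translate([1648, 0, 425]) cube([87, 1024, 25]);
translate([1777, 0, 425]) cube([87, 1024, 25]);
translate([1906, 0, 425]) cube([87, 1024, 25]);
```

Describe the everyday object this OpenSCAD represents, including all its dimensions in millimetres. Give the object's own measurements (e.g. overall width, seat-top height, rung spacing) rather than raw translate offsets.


A bed frame 2099 mm long (x) by 1024 mm wide (y). Four 58×58 mm corner posts, 477 mm tall, at the corners of the footprint. Four rails of 30 mm thickness and 188 mm height run between adjacent posts with their undersides at z = 237 mm, their outer faces flush with the outside of the frame (the two x-running rails run between the posts' inner faces; the two y-running rails run between the posts' inner faces). 15 slats, each 87 mm wide (x) and 25 mm thick, lie across the top of the two x-running rails, running the full 1024 mm width of the frame in y; along x they sit between the end posts with a 42 mm gap after the −x posts and between neighbouring slats, leaving 48 mm before the +x posts.


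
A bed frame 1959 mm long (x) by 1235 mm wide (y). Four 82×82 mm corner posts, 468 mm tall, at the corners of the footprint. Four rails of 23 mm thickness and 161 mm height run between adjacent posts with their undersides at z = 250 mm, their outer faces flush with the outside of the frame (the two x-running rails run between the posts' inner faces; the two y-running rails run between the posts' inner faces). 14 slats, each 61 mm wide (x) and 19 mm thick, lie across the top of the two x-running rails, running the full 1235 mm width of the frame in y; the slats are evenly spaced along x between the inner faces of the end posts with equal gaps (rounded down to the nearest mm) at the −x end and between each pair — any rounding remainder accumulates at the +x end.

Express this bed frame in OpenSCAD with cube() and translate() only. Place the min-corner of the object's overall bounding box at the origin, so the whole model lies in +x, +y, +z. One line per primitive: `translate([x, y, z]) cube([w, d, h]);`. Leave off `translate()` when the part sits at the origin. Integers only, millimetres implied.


cube([82, 82, 468]);
translate([0, 1153, 0]) cube([82, 82, 468]);
translate([1877, 0, 0]) cube([82, 82, 468]);
translate([1877, 1153, 0]) cube([82, 82, 468]);
translate([82, 0, 250]) cube([1795, 23, 161]);
translate([82, 1212, 250]) cube([1795, 23, 161]);
translate([0, 82, 250]) cube([23, 1071, 161]);
translate([1936, 82, 250]) cube([23, 1071, 161]);
translate([144, 0, 411]) cube([61, 1235, 19]);
translate([267, 0, 411]) cube([61, 1235, 19]);
translate([390, 0, 411]) cube([61, 1235, 19]);
translate([513, 0, 411]) cube([61, 1235, 19]);
translate([636, 0, 411]) cube([61, 1235, 19]);
translate([759, 0, 411]) cube([61, 1235, 19]);
translate([882, 0, 411]) cube([61, 1235, 19]);
translate([1005, 0, 411]) cube([61, 1235, 19]);
translate([1128, 0, 411]) cube([61, 1235, 19]);
translate([1251, 0, 411]) cube([61, 1235, 19]);
translate([1374, 0, 411]) cube([61, 1235, 19]);
translate([1497, 0, 411]) cube([61, 1235, 19]);
translate([1620, 0, 411]) cube([61, 1235, 19]);
translate([1743, 0, 411]) cube([61, 1235, 19]);


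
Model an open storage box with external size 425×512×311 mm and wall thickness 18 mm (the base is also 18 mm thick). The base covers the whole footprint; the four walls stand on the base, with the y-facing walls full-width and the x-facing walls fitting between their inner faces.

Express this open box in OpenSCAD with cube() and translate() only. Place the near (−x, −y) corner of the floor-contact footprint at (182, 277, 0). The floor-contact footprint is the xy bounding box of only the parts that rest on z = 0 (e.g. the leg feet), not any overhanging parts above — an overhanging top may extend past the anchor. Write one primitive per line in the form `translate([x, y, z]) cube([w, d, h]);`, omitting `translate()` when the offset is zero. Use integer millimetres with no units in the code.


translate([182, 277, 0]) cube([425, 512, 18]);
translate([182, 277, 18]) cube([425, 18, 293]);
translate([182, 771, 18]) cube([425, 18, 293]);
translate([182, 295, 18]) cube([18, 476, 293]);
translate([589, 295, 18]) cube([18, 476, 293]);


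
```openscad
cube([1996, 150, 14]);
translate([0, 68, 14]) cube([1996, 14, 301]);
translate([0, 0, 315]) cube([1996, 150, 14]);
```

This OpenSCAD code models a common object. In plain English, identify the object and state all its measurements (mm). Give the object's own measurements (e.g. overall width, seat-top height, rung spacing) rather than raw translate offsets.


An I-beam lying along x, 1996 mm long. Overall section height 329 mm. Two flanges 150 mm wide (y) and 14 mm thick, one on the floor and one at the top; a web 14 mm thick runs between them, centred on the flange width.


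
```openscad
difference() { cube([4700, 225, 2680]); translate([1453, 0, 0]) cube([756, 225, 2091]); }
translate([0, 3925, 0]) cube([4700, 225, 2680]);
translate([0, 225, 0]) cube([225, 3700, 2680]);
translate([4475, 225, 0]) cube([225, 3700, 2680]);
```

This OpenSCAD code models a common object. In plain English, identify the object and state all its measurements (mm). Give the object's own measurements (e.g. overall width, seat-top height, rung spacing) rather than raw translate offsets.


A single room: four walls, each 2680 mm tall and 225 mm thick, enclosing an outside footprint 4700×4150 mm (x × y), no floor or roof. The front and back walls (−y and +y sides) run the full x-width; the side walls fit between their inner faces. A door opening 756 mm wide and 2091 mm tall is cut through the front wall from the floor up, its −x edge 1453 mm from the wall's −x end.


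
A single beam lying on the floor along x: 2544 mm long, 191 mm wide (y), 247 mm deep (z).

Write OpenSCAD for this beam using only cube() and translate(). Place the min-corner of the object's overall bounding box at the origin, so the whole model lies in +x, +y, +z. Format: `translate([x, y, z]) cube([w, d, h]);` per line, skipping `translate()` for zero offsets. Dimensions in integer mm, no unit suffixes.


cube([2544, 191, 247]);


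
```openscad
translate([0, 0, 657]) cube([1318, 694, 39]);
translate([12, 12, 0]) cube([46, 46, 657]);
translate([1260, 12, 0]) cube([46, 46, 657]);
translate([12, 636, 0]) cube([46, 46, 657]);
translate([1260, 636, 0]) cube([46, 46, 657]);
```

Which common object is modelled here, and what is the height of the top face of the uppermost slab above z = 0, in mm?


A table. The table height is 696 mm.

A 1318×694×39 slab sits at z = 657 on four 46 mm square posts — a table. The top surface is at 657 + 39 = 696 mm.


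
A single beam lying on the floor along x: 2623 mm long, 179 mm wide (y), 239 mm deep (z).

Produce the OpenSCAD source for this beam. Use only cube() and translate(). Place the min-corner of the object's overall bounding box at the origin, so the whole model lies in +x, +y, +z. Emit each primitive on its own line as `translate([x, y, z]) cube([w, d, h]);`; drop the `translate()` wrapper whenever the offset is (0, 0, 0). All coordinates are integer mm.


cube([2623, 179, 239]);


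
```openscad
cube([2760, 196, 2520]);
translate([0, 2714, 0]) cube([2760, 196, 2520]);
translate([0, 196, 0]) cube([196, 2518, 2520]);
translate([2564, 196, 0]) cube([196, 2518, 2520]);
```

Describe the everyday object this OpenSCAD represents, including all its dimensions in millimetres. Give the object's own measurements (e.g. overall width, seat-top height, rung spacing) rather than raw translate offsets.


The wall frame of a small rectangular building: four walls, each 2520 mm tall and 196 mm thick, enclosing a footprint 2760 mm (x) by 2910 mm (y) outside-to-outside, with no floor or roof. The front and back walls (the −y and +y sides) span the full width; the two side walls fit between them.


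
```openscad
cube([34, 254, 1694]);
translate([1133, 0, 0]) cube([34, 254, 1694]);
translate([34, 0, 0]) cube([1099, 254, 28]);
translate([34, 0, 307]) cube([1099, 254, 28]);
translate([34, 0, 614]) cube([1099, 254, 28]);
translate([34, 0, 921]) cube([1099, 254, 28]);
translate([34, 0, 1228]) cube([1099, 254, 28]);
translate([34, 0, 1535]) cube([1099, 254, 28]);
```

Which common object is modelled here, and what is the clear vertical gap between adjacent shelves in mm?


A bookshelf. The clear shelf gap is 279 mm.

Two tall side panels with 6 horizontal boards between them — a bookshelf. The first two shelf undersides are at z = 0 and z = 307; with shelf thickness 28, the clear gap is 307 − 0 − 28 = 279 mm.


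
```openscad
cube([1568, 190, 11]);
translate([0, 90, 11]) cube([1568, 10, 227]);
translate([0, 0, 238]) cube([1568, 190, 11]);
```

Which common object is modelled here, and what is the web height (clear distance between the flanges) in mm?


An I-beam. The web height is 227 mm.

Two wide flanges with a thin centred web — an I-beam. Overall 249 mm minus two 11 mm flanges gives a web of 249 − 2·11 = 227 mm.


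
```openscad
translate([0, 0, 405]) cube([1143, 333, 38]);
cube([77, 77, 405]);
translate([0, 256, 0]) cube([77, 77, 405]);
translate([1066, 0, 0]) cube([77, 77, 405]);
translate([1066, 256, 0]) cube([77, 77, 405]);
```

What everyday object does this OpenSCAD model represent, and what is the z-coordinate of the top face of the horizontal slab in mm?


A bench. The seat-top height is 443 mm.

A long slab on four corner posts — a bench. The slab sits at z = 405 with thickness 38, so the top is 405 + 38 = 443 mm.


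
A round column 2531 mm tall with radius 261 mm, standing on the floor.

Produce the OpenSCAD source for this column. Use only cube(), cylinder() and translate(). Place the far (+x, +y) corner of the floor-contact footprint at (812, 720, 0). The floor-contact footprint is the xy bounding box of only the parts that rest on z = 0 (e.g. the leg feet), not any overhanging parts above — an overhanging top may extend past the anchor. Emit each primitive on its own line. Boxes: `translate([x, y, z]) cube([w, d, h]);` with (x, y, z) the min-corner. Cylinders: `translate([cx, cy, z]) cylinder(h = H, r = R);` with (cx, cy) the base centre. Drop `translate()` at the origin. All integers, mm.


translate([551, 459, 0]) cylinder(h = 2531, r = 261);


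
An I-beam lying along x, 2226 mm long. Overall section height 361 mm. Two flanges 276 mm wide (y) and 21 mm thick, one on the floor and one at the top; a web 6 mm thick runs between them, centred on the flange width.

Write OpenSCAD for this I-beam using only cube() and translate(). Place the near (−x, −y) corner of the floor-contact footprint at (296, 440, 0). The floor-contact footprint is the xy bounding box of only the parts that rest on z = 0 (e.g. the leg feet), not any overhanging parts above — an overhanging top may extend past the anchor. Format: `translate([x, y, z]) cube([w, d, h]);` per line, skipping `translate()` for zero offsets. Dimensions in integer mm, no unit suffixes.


translate([296, 440, 0]) cube([2226, 276, 21]);
translate([296, 575, 21]) cube([2226, 6, 319]);
translate([296, 440, 340]) cube([2226, 276, 21]);


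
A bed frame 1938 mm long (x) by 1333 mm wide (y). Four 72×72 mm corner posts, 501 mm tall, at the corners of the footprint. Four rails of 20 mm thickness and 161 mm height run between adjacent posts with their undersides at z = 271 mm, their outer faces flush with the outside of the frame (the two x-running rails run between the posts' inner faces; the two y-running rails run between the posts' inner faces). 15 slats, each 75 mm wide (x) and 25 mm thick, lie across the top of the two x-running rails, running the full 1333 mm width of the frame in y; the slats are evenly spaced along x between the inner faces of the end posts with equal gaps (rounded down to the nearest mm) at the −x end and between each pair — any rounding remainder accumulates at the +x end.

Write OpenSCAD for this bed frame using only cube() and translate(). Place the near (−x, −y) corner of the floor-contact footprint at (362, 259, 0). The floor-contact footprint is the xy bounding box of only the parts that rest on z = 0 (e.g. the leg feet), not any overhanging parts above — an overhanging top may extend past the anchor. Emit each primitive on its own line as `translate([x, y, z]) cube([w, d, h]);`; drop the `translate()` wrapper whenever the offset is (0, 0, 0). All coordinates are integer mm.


translate([362, 259, 0]) cube([72, 72, 501]);
translate([362, 1520, 0]) cube([72, 72, 501]);
translate([2228, 259, 0]) cube([72, 72, 501]);
translate([2228, 1520, 0]) cube([72, 72, 501]);
translate([434, 259, 271]) cube([1794, 20, 161]);
translate([434, 1572, 271]) cube([1794, 20, 161]);
translate([362, 331, 271]) cube([20, 1189, 161]);
translate([2280, 331, 271]) cube([20, 1189, 161]);
translate([475, 259, 432]) cube([75, 1333, 25]);
translate([591, 259, 432]) cube([75, 1333, 25]);
translate([707, 259, 432]) cube([75, 1333, 25]);
translate([823, 259, 432]) cube([75, 1333, 25]);
translate([939, 259, 432]) cube([75, 1333, 25]);
translate([1055, 259, 432]) cube([75, 1333, 25]);
translate([1171, 259, 432]) cube([75, 1333, 25]);
translate([1287, 259, 432]) cube([75, 1333, 25]);
translate([1403, 259, 432]) cube([75, 1333, 25]);
translate([1519, 259, 432]) cube([75, 1333, 25]);
translate([1635, 259, 432]) cube([75, 1333, 25]);
translate([1751, 259, 432]) cube([75, 1333, 25]);
translate([1867, 259, 432]) cube([75, 1333, 25]);
translate([1983, 259, 432]) cube([75, 1333, 25]);
translate([2099, 259, 432]) cube([75, 1333, 25]);


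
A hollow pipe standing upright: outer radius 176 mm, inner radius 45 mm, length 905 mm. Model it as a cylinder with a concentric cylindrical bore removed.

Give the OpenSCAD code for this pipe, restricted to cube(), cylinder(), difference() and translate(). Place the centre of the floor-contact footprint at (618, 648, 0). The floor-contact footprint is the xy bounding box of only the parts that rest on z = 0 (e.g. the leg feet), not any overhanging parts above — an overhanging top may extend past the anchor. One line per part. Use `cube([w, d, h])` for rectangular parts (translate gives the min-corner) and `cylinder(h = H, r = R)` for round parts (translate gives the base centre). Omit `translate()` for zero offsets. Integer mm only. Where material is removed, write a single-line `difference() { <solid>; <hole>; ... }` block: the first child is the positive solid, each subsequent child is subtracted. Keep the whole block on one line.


difference() { translate([618, 648, 0]) cylinder(h = 905, r = 176); translate([618, 648, 0]) cylinder(h = 905, r = 45); }


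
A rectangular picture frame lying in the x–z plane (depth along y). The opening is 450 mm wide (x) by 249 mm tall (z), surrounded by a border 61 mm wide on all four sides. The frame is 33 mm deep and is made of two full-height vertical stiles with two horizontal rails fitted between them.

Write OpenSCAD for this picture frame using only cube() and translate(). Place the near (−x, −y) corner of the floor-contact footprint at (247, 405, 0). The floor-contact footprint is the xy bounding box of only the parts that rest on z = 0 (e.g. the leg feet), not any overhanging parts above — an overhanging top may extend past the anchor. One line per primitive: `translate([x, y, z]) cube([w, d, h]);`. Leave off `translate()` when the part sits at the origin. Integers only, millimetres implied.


translate([247, 405, 0]) cube([61, 33, 371]);
translate([758, 405, 0]) cube([61, 33, 371]);
translate([308, 405, 0]) cube([450, 33, 61]);
translate([308, 405, 310]) cube([450, 33, 61]);


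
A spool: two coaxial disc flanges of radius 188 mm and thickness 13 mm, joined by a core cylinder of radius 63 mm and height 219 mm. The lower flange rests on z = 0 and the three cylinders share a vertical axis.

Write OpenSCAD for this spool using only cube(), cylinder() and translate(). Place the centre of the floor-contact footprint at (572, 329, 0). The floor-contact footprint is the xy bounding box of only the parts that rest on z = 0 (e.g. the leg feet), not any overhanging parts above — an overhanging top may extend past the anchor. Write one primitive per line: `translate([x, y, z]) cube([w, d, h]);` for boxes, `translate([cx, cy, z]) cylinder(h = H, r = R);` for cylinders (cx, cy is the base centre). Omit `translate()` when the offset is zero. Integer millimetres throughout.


translate([572, 329, 0]) cylinder(h = 13, r = 188);
translate([572, 329, 13]) cylinder(h = 219, r = 63);
translate([572, 329, 232]) cylinder(h = 13, r = 188);


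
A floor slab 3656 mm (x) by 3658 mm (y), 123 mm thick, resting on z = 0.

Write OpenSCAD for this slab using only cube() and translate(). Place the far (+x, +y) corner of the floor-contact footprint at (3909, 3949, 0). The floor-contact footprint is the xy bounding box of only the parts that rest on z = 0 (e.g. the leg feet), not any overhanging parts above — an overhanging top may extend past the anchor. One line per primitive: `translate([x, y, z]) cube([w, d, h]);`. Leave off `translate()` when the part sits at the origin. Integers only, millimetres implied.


translate([253, 291, 0]) cube([3656, 3658, 123]);


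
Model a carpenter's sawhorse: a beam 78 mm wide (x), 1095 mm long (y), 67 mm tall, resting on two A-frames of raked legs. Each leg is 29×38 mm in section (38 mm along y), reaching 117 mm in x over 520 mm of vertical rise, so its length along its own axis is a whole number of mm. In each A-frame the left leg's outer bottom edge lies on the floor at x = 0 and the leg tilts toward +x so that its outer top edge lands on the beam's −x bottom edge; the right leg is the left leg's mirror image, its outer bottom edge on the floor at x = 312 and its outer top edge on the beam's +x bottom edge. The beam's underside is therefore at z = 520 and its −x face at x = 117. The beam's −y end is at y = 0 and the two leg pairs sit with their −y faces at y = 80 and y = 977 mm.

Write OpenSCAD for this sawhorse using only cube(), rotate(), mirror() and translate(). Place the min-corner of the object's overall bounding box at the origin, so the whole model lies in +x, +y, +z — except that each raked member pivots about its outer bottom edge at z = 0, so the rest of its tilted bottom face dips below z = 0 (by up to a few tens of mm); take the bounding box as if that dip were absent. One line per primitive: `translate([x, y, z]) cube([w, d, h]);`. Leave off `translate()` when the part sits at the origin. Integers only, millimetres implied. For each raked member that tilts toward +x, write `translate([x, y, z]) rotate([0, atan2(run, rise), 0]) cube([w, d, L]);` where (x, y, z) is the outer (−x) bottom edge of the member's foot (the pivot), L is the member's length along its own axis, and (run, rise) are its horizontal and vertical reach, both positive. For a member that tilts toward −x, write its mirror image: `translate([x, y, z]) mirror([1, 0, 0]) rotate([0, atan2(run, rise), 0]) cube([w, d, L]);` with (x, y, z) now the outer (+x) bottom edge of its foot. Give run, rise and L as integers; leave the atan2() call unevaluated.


translate([117, 0, 520]) cube([78, 1095, 67]);
translate([0, 80, 0]) rotate([0, atan2(117, 520), 0]) cube([29, 38, 533]);
translate([312, 80, 0]) mirror([1, 0, 0]) rotate([0, atan2(117, 520), 0]) cube([29, 38, 533]);
translate([0, 977, 0]) rotate([0, atan2(117, 520), 0]) cube([29, 38, 533]);
translate([312, 977, 0]) mirror([1, 0, 0]) rotate([0, atan2(117, 520), 0]) cube([29, 38, 533]);


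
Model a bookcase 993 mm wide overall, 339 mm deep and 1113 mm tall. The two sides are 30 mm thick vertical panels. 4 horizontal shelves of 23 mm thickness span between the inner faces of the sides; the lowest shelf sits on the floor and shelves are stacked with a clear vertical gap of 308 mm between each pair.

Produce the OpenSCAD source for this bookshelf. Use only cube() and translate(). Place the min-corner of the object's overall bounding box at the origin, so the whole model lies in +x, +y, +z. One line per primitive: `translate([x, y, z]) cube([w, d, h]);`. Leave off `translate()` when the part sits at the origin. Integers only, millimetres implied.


cube([30, 339, 1113]);
translate([963, 0, 0]) cube([30, 339, 1113]);
translate([30, 0, 0]) cube([933, 339, 23]);
translate([30, 0, 331]) cube([933, 339, 23]);
translate([30, 0, 662]) cube([933, 339, 23]);
translate([30, 0, 993]) cube([933, 339, 23]);


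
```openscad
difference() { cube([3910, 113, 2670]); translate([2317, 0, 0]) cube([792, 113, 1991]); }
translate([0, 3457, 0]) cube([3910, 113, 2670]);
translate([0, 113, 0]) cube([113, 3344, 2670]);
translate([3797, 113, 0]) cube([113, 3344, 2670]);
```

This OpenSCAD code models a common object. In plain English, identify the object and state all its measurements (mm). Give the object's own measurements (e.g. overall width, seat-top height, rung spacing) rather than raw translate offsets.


A single room: four walls, each 2670 mm tall and 113 mm thick, enclosing an outside footprint 3910×3570 mm (x × y), no floor or roof. The front and back walls (−y and +y sides) run the full x-width; the side walls fit between their inner faces. A door opening 792 mm wide and 1991 mm tall is cut through the front wall from the floor up, its −x edge 2317 mm from the wall's −x end.


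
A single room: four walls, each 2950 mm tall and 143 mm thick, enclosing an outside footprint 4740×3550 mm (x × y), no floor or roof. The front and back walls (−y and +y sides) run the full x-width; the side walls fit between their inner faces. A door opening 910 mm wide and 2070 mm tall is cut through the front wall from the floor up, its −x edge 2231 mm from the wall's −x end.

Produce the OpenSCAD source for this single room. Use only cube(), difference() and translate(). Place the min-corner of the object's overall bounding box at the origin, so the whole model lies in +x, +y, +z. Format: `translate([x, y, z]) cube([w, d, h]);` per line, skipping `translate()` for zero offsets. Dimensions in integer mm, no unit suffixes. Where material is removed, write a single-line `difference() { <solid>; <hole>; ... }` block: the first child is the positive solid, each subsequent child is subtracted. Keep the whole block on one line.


difference() { cube([4740, 143, 2950]); translate([2231, 0, 0]) cube([910, 143, 2070]); }
translate([0, 3407, 0]) cube([4740, 143, 2950]);
translate([0, 143, 0]) cube([143, 3264, 2950]);
translate([4597, 143, 0]) cube([143, 3264, 2950]);


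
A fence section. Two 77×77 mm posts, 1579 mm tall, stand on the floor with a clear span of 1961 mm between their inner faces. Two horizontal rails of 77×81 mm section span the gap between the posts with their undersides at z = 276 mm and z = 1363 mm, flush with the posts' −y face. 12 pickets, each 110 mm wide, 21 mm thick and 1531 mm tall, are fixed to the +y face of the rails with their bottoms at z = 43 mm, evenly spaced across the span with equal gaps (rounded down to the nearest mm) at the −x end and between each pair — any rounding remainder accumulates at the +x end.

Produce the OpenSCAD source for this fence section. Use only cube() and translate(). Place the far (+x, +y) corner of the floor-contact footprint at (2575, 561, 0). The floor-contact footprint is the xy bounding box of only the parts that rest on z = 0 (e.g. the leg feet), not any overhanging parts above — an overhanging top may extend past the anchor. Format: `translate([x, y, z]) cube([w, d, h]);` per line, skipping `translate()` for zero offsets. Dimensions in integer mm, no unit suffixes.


translate([460, 484, 0]) cube([77, 77, 1579]);
translate([2498, 484, 0]) cube([77, 77, 1579]);
translate([537, 484, 276]) cube([1961, 77, 81]);
translate([537, 484, 1363]) cube([1961, 77, 81]);
translate([586, 561, 43]) cube([110, 21, 1531]);
translate([745, 561, 43]) cube([110, 21, 1531]);
translate([904, 561, 43]) cube([110, 21, 1531]);
translate([1063, 561, 43]) cube([110, 21, 1531]);
translate([1222, 561, 43]) cube([110, 21, 1531]);
translate([1381, 561, 43]) cube([110, 21, 1531]);
translate([1540, 561, 43]) cube([110, 21, 1531]);
translate([1699, 561, 43]) cube([110, 21, 1531]);
translate([1858, 561, 43]) cube([110, 21, 1531]);
translate([2017, 561, 43]) cube([110, 21, 1531]);
translate([2176, 561, 43]) cube([110, 21, 1531]);
translate([2335, 561, 43]) cube([110, 21, 1531]);


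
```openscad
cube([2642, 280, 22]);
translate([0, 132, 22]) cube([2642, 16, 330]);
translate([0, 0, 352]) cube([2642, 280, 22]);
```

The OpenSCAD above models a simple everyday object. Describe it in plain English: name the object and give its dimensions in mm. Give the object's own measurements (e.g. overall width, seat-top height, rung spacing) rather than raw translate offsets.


An I-beam lying along x, 2642 mm long. Overall section height 374 mm. Two flanges 280 mm wide (y) and 22 mm thick, one on the floor and one at the top; a web 16 mm thick runs between them, centred on the flange width.


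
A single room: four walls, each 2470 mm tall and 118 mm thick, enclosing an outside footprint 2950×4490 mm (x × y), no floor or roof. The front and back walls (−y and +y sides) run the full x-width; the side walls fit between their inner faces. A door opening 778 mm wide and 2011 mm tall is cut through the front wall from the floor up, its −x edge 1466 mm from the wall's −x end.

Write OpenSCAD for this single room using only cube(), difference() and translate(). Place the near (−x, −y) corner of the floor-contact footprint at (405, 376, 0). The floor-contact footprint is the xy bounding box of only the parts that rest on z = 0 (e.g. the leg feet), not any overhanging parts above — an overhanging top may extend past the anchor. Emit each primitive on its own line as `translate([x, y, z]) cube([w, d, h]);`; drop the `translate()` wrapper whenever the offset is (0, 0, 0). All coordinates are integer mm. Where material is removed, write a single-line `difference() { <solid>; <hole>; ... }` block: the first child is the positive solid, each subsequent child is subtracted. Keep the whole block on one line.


difference() { translate([405, 376, 0]) cube([2950, 118, 2470]); translate([1871, 376, 0]) cube([778, 118, 2011]); }
translate([405, 4748, 0]) cube([2950, 118, 2470]);
translate([405, 494, 0]) cube([118, 4254, 2470]);
translate([3237, 494, 0]) cube([118, 4254, 2470]);


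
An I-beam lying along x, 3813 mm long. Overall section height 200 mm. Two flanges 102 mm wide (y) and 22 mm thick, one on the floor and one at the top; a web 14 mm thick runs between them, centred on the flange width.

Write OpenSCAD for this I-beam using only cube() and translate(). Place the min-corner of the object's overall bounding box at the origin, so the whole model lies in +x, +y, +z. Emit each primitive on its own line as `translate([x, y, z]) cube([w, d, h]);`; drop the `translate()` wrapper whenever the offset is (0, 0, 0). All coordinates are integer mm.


cube([3813, 102, 22]);
translate([0, 44, 22]) cube([3813, 14, 156]);
translate([0, 0, 178]) cube([3813, 102, 22]);


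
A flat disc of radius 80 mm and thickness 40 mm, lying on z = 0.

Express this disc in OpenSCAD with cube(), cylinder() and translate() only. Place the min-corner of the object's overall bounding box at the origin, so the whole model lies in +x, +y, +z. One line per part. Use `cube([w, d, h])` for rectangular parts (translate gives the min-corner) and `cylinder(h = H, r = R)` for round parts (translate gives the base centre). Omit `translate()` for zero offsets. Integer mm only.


translate([80, 80, 0]) cylinder(h = 40, r = 80);


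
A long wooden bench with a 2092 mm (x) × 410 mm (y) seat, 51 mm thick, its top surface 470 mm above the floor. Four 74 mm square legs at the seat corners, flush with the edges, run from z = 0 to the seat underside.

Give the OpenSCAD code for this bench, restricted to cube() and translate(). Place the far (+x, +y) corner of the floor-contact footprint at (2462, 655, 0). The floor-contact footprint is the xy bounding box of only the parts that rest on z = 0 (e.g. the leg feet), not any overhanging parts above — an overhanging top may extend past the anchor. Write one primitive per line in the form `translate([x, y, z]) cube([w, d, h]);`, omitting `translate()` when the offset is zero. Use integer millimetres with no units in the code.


translate([370, 245, 419]) cube([2092, 410, 51]);
translate([370, 245, 0]) cube([74, 74, 419]);
translate([370, 581, 0]) cube([74, 74, 419]);
translate([2388, 245, 0]) cube([74, 74, 419]);
translate([2388, 581, 0]) cube([74, 74, 419]);


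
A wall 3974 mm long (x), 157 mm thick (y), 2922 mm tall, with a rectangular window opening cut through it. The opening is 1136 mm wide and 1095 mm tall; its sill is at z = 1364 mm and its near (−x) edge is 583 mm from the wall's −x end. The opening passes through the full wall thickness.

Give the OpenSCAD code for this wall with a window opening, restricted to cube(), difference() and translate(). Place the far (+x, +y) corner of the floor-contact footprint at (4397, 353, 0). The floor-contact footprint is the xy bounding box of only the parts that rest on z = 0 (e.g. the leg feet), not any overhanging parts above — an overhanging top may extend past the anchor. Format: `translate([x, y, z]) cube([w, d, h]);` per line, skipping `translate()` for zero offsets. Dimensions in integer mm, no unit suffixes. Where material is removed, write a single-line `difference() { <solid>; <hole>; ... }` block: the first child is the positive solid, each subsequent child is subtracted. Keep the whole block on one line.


difference() { translate([423, 196, 0]) cube([3974, 157, 2922]); translate([1006, 196, 1364]) cube([1136, 157, 1095]); }


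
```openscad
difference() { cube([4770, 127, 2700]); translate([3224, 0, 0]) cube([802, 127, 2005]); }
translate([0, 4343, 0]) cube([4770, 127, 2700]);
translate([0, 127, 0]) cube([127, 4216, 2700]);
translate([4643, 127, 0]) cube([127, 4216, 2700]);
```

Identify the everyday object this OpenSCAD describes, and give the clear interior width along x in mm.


A single room. The interior width is 4516 mm.

Four walls enclosing a rectangle with a door in the front wall — a room. Outside width 4770 minus two 127 mm walls gives 4516 mm.


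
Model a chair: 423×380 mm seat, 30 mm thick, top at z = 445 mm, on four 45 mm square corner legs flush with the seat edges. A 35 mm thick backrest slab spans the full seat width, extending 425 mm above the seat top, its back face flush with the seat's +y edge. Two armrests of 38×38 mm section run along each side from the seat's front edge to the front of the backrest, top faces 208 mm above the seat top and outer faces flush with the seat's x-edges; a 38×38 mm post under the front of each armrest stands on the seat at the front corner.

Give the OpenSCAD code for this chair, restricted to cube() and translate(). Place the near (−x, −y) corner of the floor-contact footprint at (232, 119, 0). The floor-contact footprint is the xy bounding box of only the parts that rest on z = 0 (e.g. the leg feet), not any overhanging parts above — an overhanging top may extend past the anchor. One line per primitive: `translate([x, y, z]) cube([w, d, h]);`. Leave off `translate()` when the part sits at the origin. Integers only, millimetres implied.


translate([232, 119, 415]) cube([423, 380, 30]);
translate([232, 119, 0]) cube([45, 45, 415]);
translate([610, 119, 0]) cube([45, 45, 415]);
translate([232, 454, 0]) cube([45, 45, 415]);
translate([610, 454, 0]) cube([45, 45, 415]);
translate([232, 464, 445]) cube([423, 35, 425]);
translate([232, 119, 615]) cube([38, 345, 38]);
translate([617, 119, 615]) cube([38, 345, 38]);
translate([232, 119, 445]) cube([38, 38, 170]);
translate([617, 119, 445]) cube([38, 38, 170]);
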